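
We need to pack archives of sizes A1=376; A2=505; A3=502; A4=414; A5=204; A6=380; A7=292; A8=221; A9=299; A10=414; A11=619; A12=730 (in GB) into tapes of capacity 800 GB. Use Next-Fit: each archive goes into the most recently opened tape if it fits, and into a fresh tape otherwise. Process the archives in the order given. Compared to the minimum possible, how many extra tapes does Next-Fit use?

Next-Fit: [376] [505] [502] [414,204] [380,292] [221,299] [414] [619] [730] → 9 tapes.
Total size 4956 GB; any packing needs at least ⌈4956/800⌉ = 7 tapes.
An optimal packing achieves that bound: [730] [619] [505,292] [502,221] [414,380] [414,376] [299,204] → 7 tapes.
Excess: 9 − 7 = 2.

2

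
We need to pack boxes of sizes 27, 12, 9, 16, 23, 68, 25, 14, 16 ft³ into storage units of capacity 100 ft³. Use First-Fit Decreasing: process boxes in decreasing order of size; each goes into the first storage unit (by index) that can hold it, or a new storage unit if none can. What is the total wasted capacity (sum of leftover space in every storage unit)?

Sorted descending: 68, 27, 25, 23, 16, 16, 14, 12, 9.
storage unit 1: place 68 ft³, 32 ft³ left
storage unit 1: place 27 ft³, 5 ft³ left
storage unit 2: place 25 ft³, 75 ft³ left
storage unit 2: place 23 ft³, 52 ft³ left
storage unit 2: place 16 ft³, 36 ft³ left
storage unit 2: place 16 ft³, 20 ft³ left
storage unit 2: place 14 ft³, 6 ft³ left
storage unit 3: place 12 ft³, 88 ft³ left
storage unit 3: place 9 ft³, 79 ft³ left
3 storage units × 100 ft³ = 300 ft³; used 210 ft³; unused 90 ft³.

90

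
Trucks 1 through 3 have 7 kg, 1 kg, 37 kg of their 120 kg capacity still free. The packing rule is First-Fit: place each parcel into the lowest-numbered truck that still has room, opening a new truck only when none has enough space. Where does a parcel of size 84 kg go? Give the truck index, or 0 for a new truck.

No truck has ≥ 84 kg free, so a new truck is opened.

0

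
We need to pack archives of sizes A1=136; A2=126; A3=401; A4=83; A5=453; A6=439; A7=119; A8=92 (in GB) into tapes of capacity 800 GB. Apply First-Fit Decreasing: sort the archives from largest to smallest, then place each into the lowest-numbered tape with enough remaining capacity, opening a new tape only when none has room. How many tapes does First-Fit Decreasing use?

Sorted descending: 453, 439, 401, 136, 126, 119, 92, 83.
tape 1: place 453 GB, 347 GB left
tape 2: place 439 GB, 361 GB left
tape 3: place 401 GB, 399 GB left
tape 1: place 136 GB, 211 GB left
tape 1: place 126 GB, 85 GB left
tape 2: place 119 GB, 242 GB left
tape 2: place 92 GB, 150 GB left
tape 1: place 83 GB, 2 GB left

3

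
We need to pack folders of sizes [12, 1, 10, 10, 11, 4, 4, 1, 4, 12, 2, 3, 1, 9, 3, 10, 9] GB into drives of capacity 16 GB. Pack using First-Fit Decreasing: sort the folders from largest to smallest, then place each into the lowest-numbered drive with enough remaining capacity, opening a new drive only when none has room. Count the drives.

Sorted descending: 12, 12, 11, 10, 10, 10, 9, 9, 4, 4, 4, 3, 3, 2, 1, 1, 1.
12 GB → drive 1 (remaining 4 GB)
12 GB → drive 2 (remaining 4 GB)
11 GB → drive 3 (remaining 5 GB)
10 GB → drive 4 (remaining 6 GB)
10 GB → drive 5 (remaining 6 GB)
10 GB → drive 6 (remaining 6 GB)
9 GB → drive 7 (remaining 7 GB)
9 GB → drive 8 (remaining 7 GB)
4 GB → drive 1 (remaining 0 GB)
4 GB → drive 2 (remaining 0 GB)
4 GB → drive 3 (remaining 1 GB)
3 GB → drive 4 (remaining 3 GB)
3 GB → drive 4 (remaining 0 GB)
2 GB → drive 5 (remaining 4 GB)
1 GB → drive 3 (remaining 0 GB)
1 GB → drive 5 (remaining 3 GB)
1 GB → drive 5 (remaining 2 GB)
Final drives: [12,4] [12,4] [11,4,1] [10,3,3] [10,2,1,1] [10] [9] [9].

8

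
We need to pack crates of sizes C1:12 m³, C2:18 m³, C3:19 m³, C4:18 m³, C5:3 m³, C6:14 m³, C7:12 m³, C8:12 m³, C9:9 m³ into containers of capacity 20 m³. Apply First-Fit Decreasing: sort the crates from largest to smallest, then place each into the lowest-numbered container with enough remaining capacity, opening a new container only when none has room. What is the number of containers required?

Sorted descending: 19, 18, 18, 14, 12, 12, 12, 9, 3.
container 1: place 19 m³, 1 m³ left
container 2: place 18 m³, 2 m³ left
container 3: place 18 m³, 2 m³ left
container 4: place 14 m³, 6 m³ left
container 5: place 12 m³, 8 m³ left
container 6: place 12 m³, 8 m³ left
container 7: place 12 m³, 8 m³ left
container 8: place 9 m³, 11 m³ left
container 4: place 3 m³, 3 m³ left

8 containers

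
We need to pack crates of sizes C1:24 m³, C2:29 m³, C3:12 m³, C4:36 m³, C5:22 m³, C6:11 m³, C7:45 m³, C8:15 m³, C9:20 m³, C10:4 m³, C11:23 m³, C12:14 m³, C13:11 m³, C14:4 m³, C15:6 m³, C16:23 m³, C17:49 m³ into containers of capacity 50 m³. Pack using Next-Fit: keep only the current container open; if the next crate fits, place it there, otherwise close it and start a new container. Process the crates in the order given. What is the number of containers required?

9

C1 (24 m³) → container 1 (remaining 26 m³)
C2 (29 m³) → container 2 (remaining 21 m³)
C3 (12 m³) → container 2 (remaining 9 m³)
C4 (36 m³) → container 3 (remaining 14 m³)
C5 (22 m³) → container 4 (remaining 28 m³)
C6 (11 m³) → container 4 (remaining 17 m³)
C7 (45 m³) → container 5 (remaining 5 m³)
C8 (15 m³) → container 6 (remaining 35 m³)
C9 (20 m³) → container 6 (remaining 15 m³)
C10 (4 m³) → container 6 (remaining 11 m³)
C11 (23 m³) → container 7 (remaining 27 m³)
C12 (14 m³) → container 7 (remaining 13 m³)
C13 (11 m³) → container 7 (remaining 2 m³)
C14 (4 m³) → container 8 (remaining 46 m³)
C15 (6 m³) → container 8 (remaining 40 m³)
C16 (23 m³) → container 8 (remaining 17 m³)
C17 (49 m³) → container 9 (remaining 1 m³)
Final containers: [24] [29,12] [36] [22,11] [45] [15,20,4] [23,14,11] [4,6,23] [49].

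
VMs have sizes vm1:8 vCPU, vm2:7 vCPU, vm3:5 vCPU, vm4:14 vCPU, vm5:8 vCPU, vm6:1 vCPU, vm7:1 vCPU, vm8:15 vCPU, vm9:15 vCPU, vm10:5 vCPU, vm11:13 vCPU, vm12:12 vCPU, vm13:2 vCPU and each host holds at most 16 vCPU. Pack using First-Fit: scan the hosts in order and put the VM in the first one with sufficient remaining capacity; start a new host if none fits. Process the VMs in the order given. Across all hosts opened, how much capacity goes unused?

22

vm1 (8 vCPU) → host 1 (remaining 8 vCPU)
vm2 (7 vCPU) → host 1 (remaining 1 vCPU)
vm3 (5 vCPU) → host 2 (remaining 11 vCPU)
vm4 (14 vCPU) → host 3 (remaining 2 vCPU)
vm5 (8 vCPU) → host 2 (remaining 3 vCPU)
vm6 (1 vCPU) → host 1 (remaining 0 vCPU)
vm7 (1 vCPU) → host 2 (remaining 2 vCPU)
vm8 (15 vCPU) → host 4 (remaining 1 vCPU)
vm9 (15 vCPU) → host 5 (remaining 1 vCPU)
vm10 (5 vCPU) → host 6 (remaining 11 vCPU)
vm11 (13 vCPU) → host 7 (remaining 3 vCPU)
vm12 (12 vCPU) → host 8 (remaining 4 vCPU)
vm13 (2 vCPU) → host 2 (remaining 0 vCPU)
8 hosts × 16 vCPU = 128 vCPU; used 106 vCPU; unused 22 vCPU.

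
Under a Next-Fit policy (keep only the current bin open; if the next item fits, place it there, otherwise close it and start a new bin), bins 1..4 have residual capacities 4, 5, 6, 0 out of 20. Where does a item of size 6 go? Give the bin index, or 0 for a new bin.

0

Next-Fit only looks at bin 4, which has 0 free.
6 does not fit, so a new bin is opened.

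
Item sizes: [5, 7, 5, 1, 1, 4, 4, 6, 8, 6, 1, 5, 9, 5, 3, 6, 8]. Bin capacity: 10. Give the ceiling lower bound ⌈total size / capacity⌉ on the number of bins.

Total size = 5 + 7 + 5 + 1 + 1 + 4 + 4 + 6 + 8 + 6 + 1 + 5 + 9 + 5 + 3 + 6 + 8 = 84.
⌈84 / 10⌉ = 9.

9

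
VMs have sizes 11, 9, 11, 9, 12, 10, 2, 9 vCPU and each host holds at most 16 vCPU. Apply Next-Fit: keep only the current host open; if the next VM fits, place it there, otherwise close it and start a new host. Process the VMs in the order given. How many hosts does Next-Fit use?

host 1: place 11 vCPU, 5 vCPU left
host 2: place 9 vCPU, 7 vCPU left
host 3: place 11 vCPU, 5 vCPU left
host 4: place 9 vCPU, 7 vCPU left
host 5: place 12 vCPU, 4 vCPU left
host 6: place 10 vCPU, 6 vCPU left
host 6: place 2 vCPU, 4 vCPU left
host 7: place 9 vCPU, 7 vCPU left
Final hosts: [11] [9] [11] [9] [12] [10,2] [9].

7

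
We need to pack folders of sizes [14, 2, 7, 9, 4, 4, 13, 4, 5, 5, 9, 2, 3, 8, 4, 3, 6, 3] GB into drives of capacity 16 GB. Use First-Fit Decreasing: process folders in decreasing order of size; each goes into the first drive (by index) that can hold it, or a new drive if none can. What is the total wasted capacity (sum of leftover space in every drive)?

7

Sorted descending: 14, 13, 9, 9, 8, 7, 6, 5, 5, 4, 4, 4, 4, 3, 3, 3, 2, 2.
14 GB → drive 1 (remaining 2 GB)
13 GB → drive 2 (remaining 3 GB)
9 GB → drive 3 (remaining 7 GB)
9 GB → drive 4 (remaining 7 GB)
8 GB → drive 5 (remaining 8 GB)
7 GB → drive 3 (remaining 0 GB)
6 GB → drive 4 (remaining 1 GB)
5 GB → drive 5 (remaining 3 GB)
5 GB → drive 6 (remaining 11 GB)
4 GB → drive 6 (remaining 7 GB)
4 GB → drive 6 (remaining 3 GB)
4 GB → drive 7 (remaining 12 GB)
4 GB → drive 7 (remaining 8 GB)
3 GB → drive 2 (remaining 0 GB)
3 GB → drive 5 (remaining 0 GB)
3 GB → drive 6 (remaining 0 GB)
2 GB → drive 1 (remaining 0 GB)
2 GB → drive 7 (remaining 6 GB)
7 drives × 16 GB = 112 GB; used 105 GB; unused 7 GB.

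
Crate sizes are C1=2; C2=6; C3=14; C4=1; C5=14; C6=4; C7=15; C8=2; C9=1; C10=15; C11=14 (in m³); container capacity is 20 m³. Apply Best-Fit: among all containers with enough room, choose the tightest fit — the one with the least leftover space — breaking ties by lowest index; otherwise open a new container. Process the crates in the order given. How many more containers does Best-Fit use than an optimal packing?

Best-Fit: [2,6] [14,1,4,1] [14] [15,2] [15] [14] → 6 containers.
Total size 88 m³; any packing needs at least ⌈88/20⌉ = 5 containers.
An optimal packing achieves that bound: [15,4,1] [15,2,2,1] [14,6] [14] [14] → 5 containers.
Excess: 6 − 5 = 1.

1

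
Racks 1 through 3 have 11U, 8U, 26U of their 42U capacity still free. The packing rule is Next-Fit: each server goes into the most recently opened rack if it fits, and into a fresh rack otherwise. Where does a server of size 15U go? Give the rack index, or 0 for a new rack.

3

Next-Fit only looks at rack 3, which has 26U free.
15U fits there.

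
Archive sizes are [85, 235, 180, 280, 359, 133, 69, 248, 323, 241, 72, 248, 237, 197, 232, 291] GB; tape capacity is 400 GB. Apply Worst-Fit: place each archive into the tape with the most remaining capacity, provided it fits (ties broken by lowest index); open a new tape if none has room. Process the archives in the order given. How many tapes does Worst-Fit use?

85 GB → tape 1 (remaining 315 GB)
235 GB → tape 1 (remaining 80 GB)
180 GB → tape 2 (remaining 220 GB)
280 GB → tape 3 (remaining 120 GB)
359 GB → tape 4 (remaining 41 GB)
133 GB → tape 2 (remaining 87 GB)
69 GB → tape 3 (remaining 51 GB)
248 GB → tape 5 (remaining 152 GB)
323 GB → tape 6 (remaining 77 GB)
241 GB → tape 7 (remaining 159 GB)
72 GB → tape 7 (remaining 87 GB)
248 GB → tape 8 (remaining 152 GB)
237 GB → tape 9 (remaining 163 GB)
197 GB → tape 10 (remaining 203 GB)
232 GB → tape 11 (remaining 168 GB)
291 GB → tape 12 (remaining 109 GB)
Final tapes: [85,235] [180,133] [280,69] [359] [248] [323] [241,72] [248] [237] [197] [232] [291].

12 tapes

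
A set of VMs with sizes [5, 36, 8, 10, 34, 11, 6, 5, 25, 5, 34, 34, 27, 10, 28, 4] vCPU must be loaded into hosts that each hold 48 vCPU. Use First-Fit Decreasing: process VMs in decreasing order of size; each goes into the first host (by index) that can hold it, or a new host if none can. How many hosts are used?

7

Sorted descending: 36, 34, 34, 34, 28, 27, 25, 11, 10, 10, 8, 6, 5, 5, 5, 4.
Put 36 vCPU in host 1; 12 vCPU remain.
Put 34 vCPU in host 2; 14 vCPU remain.
Put 34 vCPU in host 3; 14 vCPU remain.
Put 34 vCPU in host 4; 14 vCPU remain.
Put 28 vCPU in host 5; 20 vCPU remain.
Put 27 vCPU in host 6; 21 vCPU remain.
Put 25 vCPU in host 7; 23 vCPU remain.
Put 11 vCPU in host 1; 1 vCPU remain.
Put 10 vCPU in host 2; 4 vCPU remain.
Put 10 vCPU in host 3; 4 vCPU remain.
Put 8 vCPU in host 4; 6 vCPU remain.
Put 6 vCPU in host 4; 0 vCPU remain.
Put 5 vCPU in host 5; 15 vCPU remain.
Put 5 vCPU in host 5; 10 vCPU remain.
Put 5 vCPU in host 5; 5 vCPU remain.
Put 4 vCPU in host 2; 0 vCPU remain.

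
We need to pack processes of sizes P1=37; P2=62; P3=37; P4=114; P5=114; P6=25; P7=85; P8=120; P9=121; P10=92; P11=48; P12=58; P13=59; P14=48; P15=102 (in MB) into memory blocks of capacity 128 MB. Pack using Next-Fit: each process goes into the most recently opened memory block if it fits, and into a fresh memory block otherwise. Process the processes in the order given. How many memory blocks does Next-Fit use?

P1 (37 MB) → memory block 1 (remaining 91 MB)
P2 (62 MB) → memory block 1 (remaining 29 MB)
P3 (37 MB) → memory block 2 (remaining 91 MB)
P4 (114 MB) → memory block 3 (remaining 14 MB)
P5 (114 MB) → memory block 4 (remaining 14 MB)
P6 (25 MB) → memory block 5 (remaining 103 MB)
P7 (85 MB) → memory block 5 (remaining 18 MB)
P8 (120 MB) → memory block 6 (remaining 8 MB)
P9 (121 MB) → memory block 7 (remaining 7 MB)
P10 (92 MB) → memory block 8 (remaining 36 MB)
P11 (48 MB) → memory block 9 (remaining 80 MB)
P12 (58 MB) → memory block 9 (remaining 22 MB)
P13 (59 MB) → memory block 10 (remaining 69 MB)
P14 (48 MB) → memory block 10 (remaining 21 MB)
P15 (102 MB) → memory block 11 (remaining 26 MB)

11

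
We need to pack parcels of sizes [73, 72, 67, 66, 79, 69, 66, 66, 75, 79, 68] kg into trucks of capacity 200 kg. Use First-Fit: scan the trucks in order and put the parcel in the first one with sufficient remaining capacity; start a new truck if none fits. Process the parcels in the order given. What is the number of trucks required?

5

73 kg → truck 1 (remaining 127 kg)
72 kg → truck 1 (remaining 55 kg)
67 kg → truck 2 (remaining 133 kg)
66 kg → truck 2 (remaining 67 kg)
79 kg → truck 3 (remaining 121 kg)
69 kg → truck 3 (remaining 52 kg)
66 kg → truck 2 (remaining 1 kg)
66 kg → truck 4 (remaining 134 kg)
75 kg → truck 4 (remaining 59 kg)
79 kg → truck 5 (remaining 121 kg)
68 kg → truck 5 (remaining 53 kg)
Final trucks: [73,72] [67,66,66] [79,69] [66,75] [79,68].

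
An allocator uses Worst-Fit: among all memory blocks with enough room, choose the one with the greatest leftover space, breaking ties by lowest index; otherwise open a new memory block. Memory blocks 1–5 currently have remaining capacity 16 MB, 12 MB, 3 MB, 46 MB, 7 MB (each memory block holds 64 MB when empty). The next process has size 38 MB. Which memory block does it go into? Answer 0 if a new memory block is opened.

Memory blocks with room: memory block 4 (46 MB).
Most room is memory block 4 with 46 MB free.

4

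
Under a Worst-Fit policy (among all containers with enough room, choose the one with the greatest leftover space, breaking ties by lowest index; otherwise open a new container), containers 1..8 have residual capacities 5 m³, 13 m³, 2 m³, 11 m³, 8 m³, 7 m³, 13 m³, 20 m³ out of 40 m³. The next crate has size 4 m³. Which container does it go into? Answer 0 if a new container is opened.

Containers with room: container 1 (5 m³), container 2 (13 m³), container 4 (11 m³), container 5 (8 m³), container 6 (7 m³), container 7 (13 m³), container 8 (20 m³).
Most room is container 8 with 20 m³ free.

8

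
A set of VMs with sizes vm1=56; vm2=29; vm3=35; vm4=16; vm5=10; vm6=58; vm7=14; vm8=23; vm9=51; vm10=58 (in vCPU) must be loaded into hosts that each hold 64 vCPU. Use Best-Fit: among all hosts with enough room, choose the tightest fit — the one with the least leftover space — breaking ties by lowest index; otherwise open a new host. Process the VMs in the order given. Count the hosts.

6

Put vm1 (56 vCPU) in host 1; 8 vCPU remain.
Put vm2 (29 vCPU) in host 2; 35 vCPU remain.
Put vm3 (35 vCPU) in host 2; 0 vCPU remain.
Put vm4 (16 vCPU) in host 3; 48 vCPU remain.
Put vm5 (10 vCPU) in host 3; 38 vCPU remain.
Put vm6 (58 vCPU) in host 4; 6 vCPU remain.
Put vm7 (14 vCPU) in host 3; 24 vCPU remain.
Put vm8 (23 vCPU) in host 3; 1 vCPU remain.
Put vm9 (51 vCPU) in host 5; 13 vCPU remain.
Put vm10 (58 vCPU) in host 6; 6 vCPU remain.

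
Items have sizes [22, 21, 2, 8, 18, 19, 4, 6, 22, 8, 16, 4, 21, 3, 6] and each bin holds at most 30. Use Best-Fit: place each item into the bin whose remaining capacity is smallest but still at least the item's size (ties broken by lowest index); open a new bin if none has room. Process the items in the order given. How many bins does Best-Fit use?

7

22 → bin 1 (remaining 8)
21 → bin 2 (remaining 9)
2 → bin 1 (remaining 6)
8 → bin 2 (remaining 1)
18 → bin 3 (remaining 12)
19 → bin 4 (remaining 11)
4 → bin 1 (remaining 2)
6 → bin 4 (remaining 5)
22 → bin 5 (remaining 8)
8 → bin 5 (remaining 0)
16 → bin 6 (remaining 14)
4 → bin 4 (remaining 1)
21 → bin 7 (remaining 9)
3 → bin 7 (remaining 6)
6 → bin 7 (remaining 0)
Final bins: [22,2,4] [21,8] [18] [19,6,4] [22,8] [16] [21,3,6].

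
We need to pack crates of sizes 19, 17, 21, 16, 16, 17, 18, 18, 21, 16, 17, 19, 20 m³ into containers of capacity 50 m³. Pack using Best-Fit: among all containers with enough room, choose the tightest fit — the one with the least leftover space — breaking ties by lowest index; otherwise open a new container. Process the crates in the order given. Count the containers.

6

Put 19 m³ in container 1; 31 m³ remain.
Put 17 m³ in container 1; 14 m³ remain.
Put 21 m³ in container 2; 29 m³ remain.
Put 16 m³ in container 2; 13 m³ remain.
Put 16 m³ in container 3; 34 m³ remain.
Put 17 m³ in container 3; 17 m³ remain.
Put 18 m³ in container 4; 32 m³ remain.
Put 18 m³ in container 4; 14 m³ remain.
Put 21 m³ in container 5; 29 m³ remain.
Put 16 m³ in container 3; 1 m³ remain.
Put 17 m³ in container 5; 12 m³ remain.
Put 19 m³ in container 6; 31 m³ remain.
Put 20 m³ in container 6; 11 m³ remain.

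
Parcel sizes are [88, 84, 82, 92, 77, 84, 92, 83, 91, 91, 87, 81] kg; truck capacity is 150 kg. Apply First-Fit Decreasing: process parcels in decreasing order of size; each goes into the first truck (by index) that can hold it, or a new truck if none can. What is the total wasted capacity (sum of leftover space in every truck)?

Sorted descending: 92, 92, 91, 91, 88, 87, 84, 84, 83, 82, 81, 77.
Put 92 kg in truck 1; 58 kg remain.
Put 92 kg in truck 2; 58 kg remain.
Put 91 kg in truck 3; 59 kg remain.
Put 91 kg in truck 4; 59 kg remain.
Put 88 kg in truck 5; 62 kg remain.
Put 87 kg in truck 6; 63 kg remain.
Put 84 kg in truck 7; 66 kg remain.
Put 84 kg in truck 8; 66 kg remain.
Put 83 kg in truck 9; 67 kg remain.
Put 82 kg in truck 10; 68 kg remain.
Put 81 kg in truck 11; 69 kg remain.
Put 77 kg in truck 12; 73 kg remain.
12 trucks × 150 kg = 1800 kg; used 1032 kg; unused 768 kg.

768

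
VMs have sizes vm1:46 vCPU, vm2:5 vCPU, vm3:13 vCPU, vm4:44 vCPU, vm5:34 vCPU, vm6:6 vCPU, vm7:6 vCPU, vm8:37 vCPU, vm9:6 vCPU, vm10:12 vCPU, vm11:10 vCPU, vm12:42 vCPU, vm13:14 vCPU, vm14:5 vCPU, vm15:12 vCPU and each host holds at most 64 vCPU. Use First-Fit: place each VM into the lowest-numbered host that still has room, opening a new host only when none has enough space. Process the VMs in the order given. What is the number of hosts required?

5

host 1: place vm1 (46 vCPU), 18 vCPU left
host 1: place vm2 (5 vCPU), 13 vCPU left
host 1: place vm3 (13 vCPU), 0 vCPU left
host 2: place vm4 (44 vCPU), 20 vCPU left
host 3: place vm5 (34 vCPU), 30 vCPU left
host 2: place vm6 (6 vCPU), 14 vCPU left
host 2: place vm7 (6 vCPU), 8 vCPU left
host 4: place vm8 (37 vCPU), 27 vCPU left
host 2: place vm9 (6 vCPU), 2 vCPU left
host 3: place vm10 (12 vCPU), 18 vCPU left
host 3: place vm11 (10 vCPU), 8 vCPU left
host 5: place vm12 (42 vCPU), 22 vCPU left
host 4: place vm13 (14 vCPU), 13 vCPU left
host 3: place vm14 (5 vCPU), 3 vCPU left
host 4: place vm15 (12 vCPU), 1 vCPU left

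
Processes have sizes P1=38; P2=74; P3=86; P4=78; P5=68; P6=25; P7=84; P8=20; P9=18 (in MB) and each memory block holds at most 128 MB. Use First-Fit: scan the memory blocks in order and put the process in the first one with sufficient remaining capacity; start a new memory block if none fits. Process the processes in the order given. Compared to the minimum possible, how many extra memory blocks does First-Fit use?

First-Fit: [38,74] [86,25] [78,20,18] [68] [84] → 5 memory blocks.
5 processes exceed 64 MB (half the capacity), and no two of those can share a memory block, so at least 5 memory blocks are needed.
So 5 is already optimal.

0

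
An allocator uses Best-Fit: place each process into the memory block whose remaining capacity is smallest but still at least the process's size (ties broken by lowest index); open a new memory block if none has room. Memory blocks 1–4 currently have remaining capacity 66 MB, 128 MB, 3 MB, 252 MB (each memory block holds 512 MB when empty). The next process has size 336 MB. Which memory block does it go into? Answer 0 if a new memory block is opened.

No memory block has ≥ 336 MB free, so a new memory block is opened.

0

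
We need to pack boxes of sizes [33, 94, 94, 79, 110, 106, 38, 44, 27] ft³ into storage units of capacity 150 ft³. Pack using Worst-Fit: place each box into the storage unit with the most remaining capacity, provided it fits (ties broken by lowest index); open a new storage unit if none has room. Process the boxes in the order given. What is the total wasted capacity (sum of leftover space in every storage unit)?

storage unit 1: place 33 ft³, 117 ft³ left
storage unit 1: place 94 ft³, 23 ft³ left
storage unit 2: place 94 ft³, 56 ft³ left
storage unit 3: place 79 ft³, 71 ft³ left
storage unit 4: place 110 ft³, 40 ft³ left
storage unit 5: place 106 ft³, 44 ft³ left
storage unit 3: place 38 ft³, 33 ft³ left
storage unit 2: place 44 ft³, 12 ft³ left
storage unit 5: place 27 ft³, 17 ft³ left
5 storage units × 150 ft³ = 750 ft³; used 625 ft³; unused 125 ft³.

125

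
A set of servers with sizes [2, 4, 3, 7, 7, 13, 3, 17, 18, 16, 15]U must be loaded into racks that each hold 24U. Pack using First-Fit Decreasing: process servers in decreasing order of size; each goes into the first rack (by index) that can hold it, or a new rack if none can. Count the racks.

5

Sorted descending: 18, 17, 16, 15, 13, 7, 7, 4, 3, 3, 2.
rack 1: place 18U, 6U left
rack 2: place 17U, 7U left
rack 3: place 16U, 8U left
rack 4: place 15U, 9U left
rack 5: place 13U, 11U left
rack 2: place 7U, 0U left
rack 3: place 7U, 1U left
rack 1: place 4U, 2U left
rack 4: place 3U, 6U left
rack 4: place 3U, 3U left
rack 1: place 2U, 0U left
Final racks: [18,4,2] [17,7] [16,7] [15,3,3] [13].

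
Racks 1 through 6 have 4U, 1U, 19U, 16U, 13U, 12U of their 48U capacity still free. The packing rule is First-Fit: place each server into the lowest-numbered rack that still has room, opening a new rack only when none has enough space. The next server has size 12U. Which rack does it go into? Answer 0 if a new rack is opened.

3

Racks with room: rack 3 (19U), rack 4 (16U), rack 5 (13U), rack 6 (12U).
The first with room is rack 3.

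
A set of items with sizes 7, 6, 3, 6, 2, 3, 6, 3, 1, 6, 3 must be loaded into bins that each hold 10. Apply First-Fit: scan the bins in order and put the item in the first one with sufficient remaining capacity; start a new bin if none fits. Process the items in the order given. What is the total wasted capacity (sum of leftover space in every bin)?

7 → bin 1 (remaining 3)
6 → bin 2 (remaining 4)
3 → bin 1 (remaining 0)
6 → bin 3 (remaining 4)
2 → bin 2 (remaining 2)
3 → bin 3 (remaining 1)
6 → bin 4 (remaining 4)
3 → bin 4 (remaining 1)
1 → bin 2 (remaining 1)
6 → bin 5 (remaining 4)
3 → bin 5 (remaining 1)
5 bins × 10 = 50; used 46; unused 4.

4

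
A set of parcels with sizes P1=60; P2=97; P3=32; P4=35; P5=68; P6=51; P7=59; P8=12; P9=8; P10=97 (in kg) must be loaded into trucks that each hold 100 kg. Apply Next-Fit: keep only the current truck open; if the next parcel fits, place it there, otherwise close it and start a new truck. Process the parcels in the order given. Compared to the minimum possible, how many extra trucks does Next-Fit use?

Next-Fit: [60] [97] [32,35] [68] [51] [59,12,8] [97] → 7 trucks.
Total size 519 kg; any packing needs at least ⌈519/100⌉ = 6 trucks.
An optimal packing achieves that bound: [97] [97] [68,32] [60,35] [59,12,8] [51] → 6 trucks.
Excess: 7 − 6 = 1.

1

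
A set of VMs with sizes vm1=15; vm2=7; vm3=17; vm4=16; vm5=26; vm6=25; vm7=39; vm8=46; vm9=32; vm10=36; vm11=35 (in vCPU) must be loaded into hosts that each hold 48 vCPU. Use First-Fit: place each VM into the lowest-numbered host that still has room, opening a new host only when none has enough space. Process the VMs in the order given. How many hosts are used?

8 hosts

vm1 (15 vCPU) → host 1 (remaining 33 vCPU)
vm2 (7 vCPU) → host 1 (remaining 26 vCPU)
vm3 (17 vCPU) → host 1 (remaining 9 vCPU)
vm4 (16 vCPU) → host 2 (remaining 32 vCPU)
vm5 (26 vCPU) → host 2 (remaining 6 vCPU)
vm6 (25 vCPU) → host 3 (remaining 23 vCPU)
vm7 (39 vCPU) → host 4 (remaining 9 vCPU)
vm8 (46 vCPU) → host 5 (remaining 2 vCPU)
vm9 (32 vCPU) → host 6 (remaining 16 vCPU)
vm10 (36 vCPU) → host 7 (remaining 12 vCPU)
vm11 (35 vCPU) → host 8 (remaining 13 vCPU)
Final hosts: [15,7,17] [16,26] [25] [39] [46] [32] [36] [35].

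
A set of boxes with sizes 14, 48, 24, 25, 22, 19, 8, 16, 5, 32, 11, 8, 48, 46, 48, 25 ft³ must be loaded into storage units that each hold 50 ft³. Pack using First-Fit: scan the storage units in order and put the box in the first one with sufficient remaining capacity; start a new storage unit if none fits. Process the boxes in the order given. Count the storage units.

storage unit 1: place 14 ft³, 36 ft³ left
storage unit 2: place 48 ft³, 2 ft³ left
storage unit 1: place 24 ft³, 12 ft³ left
storage unit 3: place 25 ft³, 25 ft³ left
storage unit 3: place 22 ft³, 3 ft³ left
storage unit 4: place 19 ft³, 31 ft³ left
storage unit 1: place 8 ft³, 4 ft³ left
storage unit 4: place 16 ft³, 15 ft³ left
storage unit 4: place 5 ft³, 10 ft³ left
storage unit 5: place 32 ft³, 18 ft³ left
storage unit 5: place 11 ft³, 7 ft³ left
storage unit 4: place 8 ft³, 2 ft³ left
storage unit 6: place 48 ft³, 2 ft³ left
storage unit 7: place 46 ft³, 4 ft³ left
storage unit 8: place 48 ft³, 2 ft³ left
storage unit 9: place 25 ft³, 25 ft³ left
Final storage units: [14,24,8] [48] [25,22] [19,16,5,8] [32,11] [48] [46] [48] [25].

9 storage units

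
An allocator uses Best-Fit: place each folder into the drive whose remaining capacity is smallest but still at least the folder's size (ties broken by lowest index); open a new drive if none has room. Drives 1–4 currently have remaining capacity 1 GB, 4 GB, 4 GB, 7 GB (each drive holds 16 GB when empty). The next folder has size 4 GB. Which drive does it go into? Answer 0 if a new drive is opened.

Drives with room: drive 2 (4 GB), drive 3 (4 GB), drive 4 (7 GB).
Tightest fit is drive 2 with 4 GB free.

2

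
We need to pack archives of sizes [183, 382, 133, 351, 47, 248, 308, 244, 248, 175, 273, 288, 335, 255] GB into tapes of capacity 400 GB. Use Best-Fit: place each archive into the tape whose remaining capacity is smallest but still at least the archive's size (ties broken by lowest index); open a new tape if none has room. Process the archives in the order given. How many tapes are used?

183 GB → tape 1 (remaining 217 GB)
382 GB → tape 2 (remaining 18 GB)
133 GB → tape 1 (remaining 84 GB)
351 GB → tape 3 (remaining 49 GB)
47 GB → tape 3 (remaining 2 GB)
248 GB → tape 4 (remaining 152 GB)
308 GB → tape 5 (remaining 92 GB)
244 GB → tape 6 (remaining 156 GB)
248 GB → tape 7 (remaining 152 GB)
175 GB → tape 8 (remaining 225 GB)
273 GB → tape 9 (remaining 127 GB)
288 GB → tape 10 (remaining 112 GB)
335 GB → tape 11 (remaining 65 GB)
255 GB → tape 12 (remaining 145 GB)
Final tapes: [183,133] [382] [351,47] [248] [308] [244] [248] [175] [273] [288] [335] [255].

12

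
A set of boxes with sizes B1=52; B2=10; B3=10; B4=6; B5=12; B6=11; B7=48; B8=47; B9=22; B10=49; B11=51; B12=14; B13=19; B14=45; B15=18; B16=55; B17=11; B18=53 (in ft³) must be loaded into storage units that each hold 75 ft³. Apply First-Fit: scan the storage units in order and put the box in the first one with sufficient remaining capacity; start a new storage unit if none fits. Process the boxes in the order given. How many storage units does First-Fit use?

9

B1 (52 ft³) → storage unit 1 (remaining 23 ft³)
B2 (10 ft³) → storage unit 1 (remaining 13 ft³)
B3 (10 ft³) → storage unit 1 (remaining 3 ft³)
B4 (6 ft³) → storage unit 2 (remaining 69 ft³)
B5 (12 ft³) → storage unit 2 (remaining 57 ft³)
B6 (11 ft³) → storage unit 2 (remaining 46 ft³)
B7 (48 ft³) → storage unit 3 (remaining 27 ft³)
B8 (47 ft³) → storage unit 4 (remaining 28 ft³)
B9 (22 ft³) → storage unit 2 (remaining 24 ft³)
B10 (49 ft³) → storage unit 5 (remaining 26 ft³)
B11 (51 ft³) → storage unit 6 (remaining 24 ft³)
B12 (14 ft³) → storage unit 2 (remaining 10 ft³)
B13 (19 ft³) → storage unit 3 (remaining 8 ft³)
B14 (45 ft³) → storage unit 7 (remaining 30 ft³)
B15 (18 ft³) → storage unit 4 (remaining 10 ft³)
B16 (55 ft³) → storage unit 8 (remaining 20 ft³)
B17 (11 ft³) → storage unit 5 (remaining 15 ft³)
B18 (53 ft³) → storage unit 9 (remaining 22 ft³)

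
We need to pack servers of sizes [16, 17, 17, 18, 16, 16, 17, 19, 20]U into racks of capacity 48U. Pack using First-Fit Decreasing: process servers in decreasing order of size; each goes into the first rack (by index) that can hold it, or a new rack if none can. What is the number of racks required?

Sorted descending: 20, 19, 18, 17, 17, 17, 16, 16, 16.
20U → rack 1 (remaining 28U)
19U → rack 1 (remaining 9U)
18U → rack 2 (remaining 30U)
17U → rack 2 (remaining 13U)
17U → rack 3 (remaining 31U)
17U → rack 3 (remaining 14U)
16U → rack 4 (remaining 32U)
16U → rack 4 (remaining 16U)
16U → rack 4 (remaining 0U)

4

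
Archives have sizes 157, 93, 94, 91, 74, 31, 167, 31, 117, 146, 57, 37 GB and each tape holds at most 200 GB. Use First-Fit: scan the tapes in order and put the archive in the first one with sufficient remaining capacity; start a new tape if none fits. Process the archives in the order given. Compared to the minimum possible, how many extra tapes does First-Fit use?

0

First-Fit: [157,31] [93,94] [91,74,31] [167] [117,57] [146,37] → 6 tapes.
Total size 1095 GB; any packing needs at least ⌈1095/200⌉ = 6 tapes.
So 6 is already optimal.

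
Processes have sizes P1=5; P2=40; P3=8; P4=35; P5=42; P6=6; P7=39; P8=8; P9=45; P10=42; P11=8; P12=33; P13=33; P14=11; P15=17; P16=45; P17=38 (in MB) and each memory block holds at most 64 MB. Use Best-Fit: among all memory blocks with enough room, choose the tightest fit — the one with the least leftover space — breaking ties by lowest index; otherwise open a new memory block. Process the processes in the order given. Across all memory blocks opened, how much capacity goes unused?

memory block 1: place P1 (5 MB), 59 MB left
memory block 1: place P2 (40 MB), 19 MB left
memory block 1: place P3 (8 MB), 11 MB left
memory block 2: place P4 (35 MB), 29 MB left
memory block 3: place P5 (42 MB), 22 MB left
memory block 1: place P6 (6 MB), 5 MB left
memory block 4: place P7 (39 MB), 25 MB left
memory block 3: place P8 (8 MB), 14 MB left
memory block 5: place P9 (45 MB), 19 MB left
memory block 6: place P10 (42 MB), 22 MB left
memory block 3: place P11 (8 MB), 6 MB left
memory block 7: place P12 (33 MB), 31 MB left
memory block 8: place P13 (33 MB), 31 MB left
memory block 5: place P14 (11 MB), 8 MB left
memory block 6: place P15 (17 MB), 5 MB left
memory block 9: place P16 (45 MB), 19 MB left
memory block 10: place P17 (38 MB), 26 MB left
10 memory blocks × 64 MB = 640 MB; used 455 MB; unused 185 MB.

185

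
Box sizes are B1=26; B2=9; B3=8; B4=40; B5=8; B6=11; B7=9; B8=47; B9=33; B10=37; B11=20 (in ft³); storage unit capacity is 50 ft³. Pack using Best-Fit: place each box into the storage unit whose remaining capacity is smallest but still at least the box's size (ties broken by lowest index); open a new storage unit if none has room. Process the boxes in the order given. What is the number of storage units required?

6

storage unit 1: place B1 (26 ft³), 24 ft³ left
storage unit 1: place B2 (9 ft³), 15 ft³ left
storage unit 1: place B3 (8 ft³), 7 ft³ left
storage unit 2: place B4 (40 ft³), 10 ft³ left
storage unit 2: place B5 (8 ft³), 2 ft³ left
storage unit 3: place B6 (11 ft³), 39 ft³ left
storage unit 3: place B7 (9 ft³), 30 ft³ left
storage unit 4: place B8 (47 ft³), 3 ft³ left
storage unit 5: place B9 (33 ft³), 17 ft³ left
storage unit 6: place B10 (37 ft³), 13 ft³ left
storage unit 3: place B11 (20 ft³), 10 ft³ left
Final storage units: [26,9,8] [40,8] [11,9,20] [47] [33] [37].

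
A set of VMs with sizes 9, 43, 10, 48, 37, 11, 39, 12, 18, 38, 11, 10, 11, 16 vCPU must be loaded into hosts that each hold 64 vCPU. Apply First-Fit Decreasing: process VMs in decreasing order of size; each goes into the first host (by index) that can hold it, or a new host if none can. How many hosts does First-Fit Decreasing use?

6

Sorted descending: 48, 43, 39, 38, 37, 18, 16, 12, 11, 11, 11, 10, 10, 9.
host 1: place 48 vCPU, 16 vCPU left
host 2: place 43 vCPU, 21 vCPU left
host 3: place 39 vCPU, 25 vCPU left
host 4: place 38 vCPU, 26 vCPU left
host 5: place 37 vCPU, 27 vCPU left
host 2: place 18 vCPU, 3 vCPU left
host 1: place 16 vCPU, 0 vCPU left
host 3: place 12 vCPU, 13 vCPU left
host 3: place 11 vCPU, 2 vCPU left
host 4: place 11 vCPU, 15 vCPU left
host 4: place 11 vCPU, 4 vCPU left
host 5: place 10 vCPU, 17 vCPU left
host 5: place 10 vCPU, 7 vCPU left
host 6: place 9 vCPU, 55 vCPU left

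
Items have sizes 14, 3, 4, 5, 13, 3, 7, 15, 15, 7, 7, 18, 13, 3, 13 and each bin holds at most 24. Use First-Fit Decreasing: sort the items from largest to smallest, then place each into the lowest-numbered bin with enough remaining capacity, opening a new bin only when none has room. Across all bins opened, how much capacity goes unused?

Sorted descending: 18, 15, 15, 14, 13, 13, 13, 7, 7, 7, 5, 4, 3, 3, 3.
Put 18 in bin 1; 6 remain.
Put 15 in bin 2; 9 remain.
Put 15 in bin 3; 9 remain.
Put 14 in bin 4; 10 remain.
Put 13 in bin 5; 11 remain.
Put 13 in bin 6; 11 remain.
Put 13 in bin 7; 11 remain.
Put 7 in bin 2; 2 remain.
Put 7 in bin 3; 2 remain.
Put 7 in bin 4; 3 remain.
Put 5 in bin 1; 1 remain.
Put 4 in bin 5; 7 remain.
Put 3 in bin 4; 0 remain.
Put 3 in bin 5; 4 remain.
Put 3 in bin 5; 1 remain.
7 bins × 24 = 168; used 140; unused 28.

28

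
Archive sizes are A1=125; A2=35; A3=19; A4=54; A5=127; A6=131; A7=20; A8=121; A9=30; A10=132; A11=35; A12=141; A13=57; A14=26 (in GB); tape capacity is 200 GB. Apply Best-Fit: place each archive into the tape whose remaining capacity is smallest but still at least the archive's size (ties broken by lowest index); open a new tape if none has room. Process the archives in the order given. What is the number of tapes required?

6

Put A1 (125 GB) in tape 1; 75 GB remain.
Put A2 (35 GB) in tape 1; 40 GB remain.
Put A3 (19 GB) in tape 1; 21 GB remain.
Put A4 (54 GB) in tape 2; 146 GB remain.
Put A5 (127 GB) in tape 2; 19 GB remain.
Put A6 (131 GB) in tape 3; 69 GB remain.
Put A7 (20 GB) in tape 1; 1 GB remain.
Put A8 (121 GB) in tape 4; 79 GB remain.
Put A9 (30 GB) in tape 3; 39 GB remain.
Put A10 (132 GB) in tape 5; 68 GB remain.
Put A11 (35 GB) in tape 3; 4 GB remain.
Put A12 (141 GB) in tape 6; 59 GB remain.
Put A13 (57 GB) in tape 6; 2 GB remain.
Put A14 (26 GB) in tape 5; 42 GB remain.
Final tapes: [125,35,19,20] [54,127] [131,30,35] [121] [132,26] [141,57].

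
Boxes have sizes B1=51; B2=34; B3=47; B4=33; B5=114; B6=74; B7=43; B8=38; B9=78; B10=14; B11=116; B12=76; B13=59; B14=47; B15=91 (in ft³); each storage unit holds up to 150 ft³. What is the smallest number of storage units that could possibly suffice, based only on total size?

Total size = 51 + 34 + 47 + 33 + 114 + 74 + 43 + 38 + 78 + 14 + 116 + 76 + 59 + 47 + 91 = 915 ft³.
⌈915 / 150⌉ = 7.

7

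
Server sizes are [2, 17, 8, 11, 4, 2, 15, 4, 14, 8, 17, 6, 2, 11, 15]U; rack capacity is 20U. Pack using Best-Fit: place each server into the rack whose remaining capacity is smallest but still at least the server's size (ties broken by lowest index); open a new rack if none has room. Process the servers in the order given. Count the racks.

8

2U → rack 1 (remaining 18U)
17U → rack 1 (remaining 1U)
8U → rack 2 (remaining 12U)
11U → rack 2 (remaining 1U)
4U → rack 3 (remaining 16U)
2U → rack 3 (remaining 14U)
15U → rack 4 (remaining 5U)
4U → rack 4 (remaining 1U)
14U → rack 3 (remaining 0U)
8U → rack 5 (remaining 12U)
17U → rack 6 (remaining 3U)
6U → rack 5 (remaining 6U)
2U → rack 6 (remaining 1U)
11U → rack 7 (remaining 9U)
15U → rack 8 (remaining 5U)
Final racks: [2,17] [8,11] [4,2,14] [15,4] [8,6] [17,2] [11] [15].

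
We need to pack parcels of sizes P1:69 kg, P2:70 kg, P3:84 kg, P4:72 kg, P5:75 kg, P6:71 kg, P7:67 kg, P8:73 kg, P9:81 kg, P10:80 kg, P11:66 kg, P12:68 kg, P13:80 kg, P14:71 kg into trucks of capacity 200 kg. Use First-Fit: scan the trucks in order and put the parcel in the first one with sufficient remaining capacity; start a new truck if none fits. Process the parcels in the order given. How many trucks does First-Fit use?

Put P1 (69 kg) in truck 1; 131 kg remain.
Put P2 (70 kg) in truck 1; 61 kg remain.
Put P3 (84 kg) in truck 2; 116 kg remain.
Put P4 (72 kg) in truck 2; 44 kg remain.
Put P5 (75 kg) in truck 3; 125 kg remain.
Put P6 (71 kg) in truck 3; 54 kg remain.
Put P7 (67 kg) in truck 4; 133 kg remain.
Put P8 (73 kg) in truck 4; 60 kg remain.
Put P9 (81 kg) in truck 5; 119 kg remain.
Put P10 (80 kg) in truck 5; 39 kg remain.
Put P11 (66 kg) in truck 6; 134 kg remain.
Put P12 (68 kg) in truck 6; 66 kg remain.
Put P13 (80 kg) in truck 7; 120 kg remain.
Put P14 (71 kg) in truck 7; 49 kg remain.
Final trucks: [69,70] [84,72] [75,71] [67,73] [81,80] [66,68] [80,71].

7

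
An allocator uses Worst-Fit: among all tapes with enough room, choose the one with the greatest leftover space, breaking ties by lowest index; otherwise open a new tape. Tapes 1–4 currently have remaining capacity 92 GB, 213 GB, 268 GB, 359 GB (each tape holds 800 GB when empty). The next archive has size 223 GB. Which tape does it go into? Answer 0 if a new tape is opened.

4

Tapes with room: tape 3 (268 GB), tape 4 (359 GB).
Most room is tape 4 with 359 GB free.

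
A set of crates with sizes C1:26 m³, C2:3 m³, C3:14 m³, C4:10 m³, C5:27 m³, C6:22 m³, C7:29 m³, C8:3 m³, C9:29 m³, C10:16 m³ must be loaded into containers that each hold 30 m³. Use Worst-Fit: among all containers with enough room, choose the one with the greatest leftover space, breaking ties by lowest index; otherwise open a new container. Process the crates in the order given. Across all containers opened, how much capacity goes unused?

31

Put C1 (26 m³) in container 1; 4 m³ remain.
Put C2 (3 m³) in container 1; 1 m³ remain.
Put C3 (14 m³) in container 2; 16 m³ remain.
Put C4 (10 m³) in container 2; 6 m³ remain.
Put C5 (27 m³) in container 3; 3 m³ remain.
Put C6 (22 m³) in container 4; 8 m³ remain.
Put C7 (29 m³) in container 5; 1 m³ remain.
Put C8 (3 m³) in container 4; 5 m³ remain.
Put C9 (29 m³) in container 6; 1 m³ remain.
Put C10 (16 m³) in container 7; 14 m³ remain.
7 containers × 30 m³ = 210 m³; used 179 m³; unused 31 m³.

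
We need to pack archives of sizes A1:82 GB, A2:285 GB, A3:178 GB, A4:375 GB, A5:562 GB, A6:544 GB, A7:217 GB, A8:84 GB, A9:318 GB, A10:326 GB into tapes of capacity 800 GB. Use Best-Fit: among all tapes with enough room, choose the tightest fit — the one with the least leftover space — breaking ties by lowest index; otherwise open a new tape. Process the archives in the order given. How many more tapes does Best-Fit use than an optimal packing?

1

Best-Fit: [82,285,178,84] [375,318] [562,217] [544] [326] → 5 tapes.
Total size 2971 GB; any packing needs at least ⌈2971/800⌉ = 4 tapes.
An optimal packing achieves that bound: [562,217] [544,178] [375,326,84] [318,285,82] → 4 tapes.
Excess: 5 − 4 = 1.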